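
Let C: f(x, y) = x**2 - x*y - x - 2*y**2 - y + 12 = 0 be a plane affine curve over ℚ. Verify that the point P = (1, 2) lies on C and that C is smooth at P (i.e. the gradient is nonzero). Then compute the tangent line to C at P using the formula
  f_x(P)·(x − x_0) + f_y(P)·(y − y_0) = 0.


Tangent line at P: -x - 10*y + 21 = 0.

Step 1: f(1, 2) = 0, so P lies on C.
Step 2: partial derivatives
  f_x(x, y) = 2*x - y - 1, f_y(x, y) = -x - 4*y - 1.
  f_x(P) = -1, f_y(P) = -10 (gradient nonzero, so P is smooth).
Step 3: tangent line at P: -1·(x − 1) + -10·(y − 2) = 0.
Expanding: -x - 10*y + 21 = 0.


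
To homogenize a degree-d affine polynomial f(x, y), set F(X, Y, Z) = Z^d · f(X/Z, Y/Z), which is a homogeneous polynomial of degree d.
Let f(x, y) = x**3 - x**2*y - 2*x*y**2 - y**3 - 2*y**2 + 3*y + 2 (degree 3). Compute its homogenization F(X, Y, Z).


F(X, Y, Z) = X**3 - X**2*Y - 2*X*Y**2 - Y**3 - 2*Y**2*Z + 3*Y*Z**2 + 2*Z**3

deg(f) = 3.
Substitute x = X/Z, y = Y/Z into f, then multiply by Z^3.
  monomial 1·x^3·y^0 ↦ 1·X^3·Y^0·Z^0.
  monomial -1·x^2·y^1 ↦ -1·X^2·Y^1·Z^0.
  monomial -2·x^1·y^2 ↦ -2·X^1·Y^2·Z^0.
  monomial -1·x^0·y^3 ↦ -1·X^0·Y^3·Z^0.
  monomial -2·x^0·y^2 ↦ -2·X^0·Y^2·Z^1.
  monomial 3·x^0·y^1 ↦ 3·X^0·Y^1·Z^2.
  monomial 2·x^0·y^0 ↦ 2·X^0·Y^0·Z^3.
Collecting: F(X, Y, Z) = X**3 - X**2*Y - 2*X*Y**2 - Y**3 - 2*Y**2*Z + 3*Y*Z**2 + 2*Z**3.


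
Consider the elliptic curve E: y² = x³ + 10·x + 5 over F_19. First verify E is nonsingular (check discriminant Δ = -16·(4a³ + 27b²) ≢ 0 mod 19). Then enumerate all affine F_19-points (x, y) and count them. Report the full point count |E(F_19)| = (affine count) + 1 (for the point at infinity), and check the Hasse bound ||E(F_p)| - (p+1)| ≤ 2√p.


Affine points = {(0, 9), (0, 10), (1, 4), (1, 15), (3, 9), (3, 10), (5, 3), (5, 16), (7, 0), (9, 8), (9, 11), (14, 1), (14, 18), (16, 9), (16, 10)}; affine count = 15; |E(F_19)| = 16.

Discriminant check: Δ ∝ 4a³ + 27b² = 4·10³ + 27·5² = 4·1000 + 27·25 ≡ 1 (mod 19). Nonzero ⇒ E is nonsingular.
For each x ∈ F_19, compute rhs = x³ + 10·x + 5 mod 19, then count y ∈ F_19 with y² ≡ rhs.
  x = 0: rhs = 5, matching y values: 9, 10 (2 points).
  x = 1: rhs = 16, matching y values: 4, 15 (2 points).
  x = 2: rhs = 14, matching y values: none (0 points).
  x = 3: rhs = 5, matching y values: 9, 10 (2 points).
  x = 4: rhs = 14, matching y values: none (0 points).
  x = 5: rhs = 9, matching y values: 3, 16 (2 points).
  x = 6: rhs = 15, matching y values: none (0 points).
  x = 7: rhs = 0, matching y values: 0 (1 points).
  x = 8: rhs = 8, matching y values: none (0 points).
  x = 9: rhs = 7, matching y values: 8, 11 (2 points).
  x = 10: rhs = 3, matching y values: none (0 points).
  x = 11: rhs = 2, matching y values: none (0 points).
  x = 12: rhs = 10, matching y values: none (0 points).
  x = 13: rhs = 14, matching y values: none (0 points).
  x = 14: rhs = 1, matching y values: 1, 18 (2 points).
  x = 15: rhs = 15, matching y values: none (0 points).
  x = 16: rhs = 5, matching y values: 9, 10 (2 points).
  x = 17: rhs = 15, matching y values: none (0 points).
  x = 18: rhs = 13, matching y values: none (0 points).
Total affine count: 15.
Full point count |E(F_19)| = 15 + 1 = 16.
Hasse bound: |16 − (19+1)| = |-4| = 4 ≤ 2√19 ≈ 8.7178 ✓.


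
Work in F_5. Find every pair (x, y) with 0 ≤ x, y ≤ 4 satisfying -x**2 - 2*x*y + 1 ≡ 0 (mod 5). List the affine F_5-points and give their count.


Affine F_5-points: {(1, 0), (2, 3), (3, 2), (4, 0)}; count = 4.

For each of the 25 pairs (x, y) ∈ F_5², evaluate f(x, y) mod 5. Record the zeros.
  x = 0: [0↦1, 1↦1, 2↦1, 3↦1, 4↦1]  zeros at y ∈ ∅
  x = 1: [0↦0, 1↦3, 2↦1, 3↦4, 4↦2]  zeros at y ∈ {0}
  x = 2: [0↦2, 1↦3, 2↦4, 3↦0, 4↦1]  zeros at y ∈ {3}
  x = 3: [0↦2, 1↦1, 2↦0, 3↦4, 4↦3]  zeros at y ∈ {2}
  x = 4: [0↦0, 1↦2, 2↦4, 3↦1, 4↦3]  zeros at y ∈ {0}
Collecting zeros: affine points = {(1, 0), (2, 3), (3, 2), (4, 0)}.
Total count |C(F_5)_aff| = 4.


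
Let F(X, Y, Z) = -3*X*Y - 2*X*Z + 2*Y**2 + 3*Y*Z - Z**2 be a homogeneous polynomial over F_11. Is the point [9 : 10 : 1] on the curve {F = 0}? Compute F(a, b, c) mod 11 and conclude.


F(9,10,1) ≡ 7 (mod 11); P is NOT on the curve.

Evaluate F(9, 10, 1) term-by-term (mod 11).
  -3*X*Y ↦ -3·9·10·1 = -270
  -2*X*Z ↦ -2·9·1·1 = -18
  2*Y**2 ↦ 2·1·100·1 = 200
  3*Y*Z ↦ 3·1·10·1 = 30
  -Z**2 ↦ -1·1·1·1 = -1
Sum: F(9, 10, 1) = (-270) + (-18) + (200) + (30) + (-1) = -59.
Reducing mod 11: -59 ≡ 7 (mod 11).
Since F(a, b, c) ≡ 7 ≠ 0 (mod 11), P does NOT lie on the curve.


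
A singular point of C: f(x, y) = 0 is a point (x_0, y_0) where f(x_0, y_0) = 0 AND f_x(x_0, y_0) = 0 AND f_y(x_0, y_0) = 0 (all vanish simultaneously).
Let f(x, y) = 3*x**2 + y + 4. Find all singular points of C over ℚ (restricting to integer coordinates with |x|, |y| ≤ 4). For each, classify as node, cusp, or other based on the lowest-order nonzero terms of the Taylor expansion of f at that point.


No singular points in the scanned grid; C is smooth there.

Compute partial derivatives:
  f_x = 6*x.
  f_y = 1.
f_y = 1 is a nonzero constant, so f_y never vanishes: no point (x, y) can satisfy f = f_x = f_y = 0. In particular no (x, y) ∈ {−4, ..., 4}² is singular; the curve is smooth.


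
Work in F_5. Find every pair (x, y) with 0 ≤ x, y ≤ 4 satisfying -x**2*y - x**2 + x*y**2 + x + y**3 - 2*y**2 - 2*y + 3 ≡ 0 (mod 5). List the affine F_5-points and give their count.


Affine F_5-points: {(0, 1), (1, 1), (2, 3), (3, 3), (4, 4)}; count = 5.

For each of the 25 pairs (x, y) ∈ F_5², evaluate f(x, y) mod 5. Record the zeros.
  x = 0: [0↦3, 1↦0, 2↦4, 3↦1, 4↦2]  zeros at y ∈ {1}
  x = 1: [0↦3, 1↦0, 2↦1, 3↦2, 4↦4]  zeros at y ∈ {1}
  x = 2: [0↦1, 1↦1, 2↦2, 3↦0, 4↦1]  zeros at y ∈ {3}
  x = 3: [0↦2, 1↦3, 2↦2, 3↦0, 4↦3]  zeros at y ∈ {3}
  x = 4: [0↦1, 1↦1, 2↦1, 3↦2, 4↦0]  zeros at y ∈ {4}
Collecting zeros: affine points = {(0, 1), (1, 1), (2, 3), (3, 3), (4, 4)}.
Total count |C(F_5)_aff| = 5.


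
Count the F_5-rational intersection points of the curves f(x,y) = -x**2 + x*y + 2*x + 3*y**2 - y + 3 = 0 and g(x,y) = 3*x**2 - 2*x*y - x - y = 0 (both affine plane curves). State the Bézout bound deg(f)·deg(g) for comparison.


Common zeros: {(2, 4)}; count = 1; Bézout bound = 4.

deg(f) = 2, deg(g) = 2, so Bézout bound = 4.
Scan x ∈ F_5. For each x, list the y ∈ F_5 with f(x, y) ≡ 0 and those with g(x, y) ≡ 0 (mod 5); the common zeros in that column are the intersection.
  x = 0: f ≡ 0 at y ∈ {1}; g ≡ 0 at y ∈ {0}; common: ∅.
  x = 1: f ≡ 0 at y ∈ ∅; g ≡ 0 at y ∈ {4}; common: ∅.
  x = 2: f ≡ 0 at y ∈ {4}; g ≡ 0 at y ∈ {0, 1, 2, 3, 4}; common: {4}.
  x = 3: f ≡ 0 at y ∈ {0, 1}; g ≡ 0 at y ∈ {2}; common: ∅.
  x = 4: f ≡ 0 at y ∈ {0, 4}; g ≡ 0 at y ∈ {1}; common: ∅.
Collecting: common zeros = {(2, 4)}, so the count is 1.
Comparison with the Bézout bound: 1 ≤ 4 = deg(f)·deg(g), as expected for curves with no common component (the affine F_5-count falls short of the bound because intersections may lie at infinity, over extension fields, or carry multiplicity).


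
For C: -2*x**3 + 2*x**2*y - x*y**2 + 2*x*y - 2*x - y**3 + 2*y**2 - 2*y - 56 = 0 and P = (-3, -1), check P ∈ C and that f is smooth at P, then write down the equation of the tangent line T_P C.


Tangent line at P: -47*x - 3*y - 144 = 0.

Step 1: f(-3, -1) = 0, so P lies on C.
Step 2: partial derivatives
  f_x(x, y) = -6*x**2 + 4*x*y - y**2 + 2*y - 2, f_y(x, y) = 2*x**2 - 2*x*y + 2*x - 3*y**2 + 4*y - 2.
  f_x(P) = -47, f_y(P) = -3 (gradient nonzero, so P is smooth).
Step 3: tangent line at P: -47·(x − -3) + -3·(y − -1) = 0.
Expanding: -47*x - 3*y - 144 = 0.


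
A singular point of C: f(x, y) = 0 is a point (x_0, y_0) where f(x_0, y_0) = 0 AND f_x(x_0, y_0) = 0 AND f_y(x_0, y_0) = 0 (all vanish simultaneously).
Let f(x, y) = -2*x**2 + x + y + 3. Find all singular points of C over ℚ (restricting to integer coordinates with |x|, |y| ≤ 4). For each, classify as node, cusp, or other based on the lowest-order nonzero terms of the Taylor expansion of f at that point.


No singular points in the scanned grid; C is smooth there.

Compute partial derivatives:
  f_x = 1 - 4*x.
  f_y = 1.
f_y = 1 is a nonzero constant, so f_y never vanishes: no point (x, y) can satisfy f = f_x = f_y = 0. In particular no (x, y) ∈ {−4, ..., 4}² is singular; the curve is smooth.


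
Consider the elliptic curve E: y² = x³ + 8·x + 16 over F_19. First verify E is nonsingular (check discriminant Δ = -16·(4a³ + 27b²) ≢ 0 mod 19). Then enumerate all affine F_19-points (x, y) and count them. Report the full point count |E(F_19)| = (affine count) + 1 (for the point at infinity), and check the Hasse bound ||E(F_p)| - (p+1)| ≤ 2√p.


Affine points = {(0, 4), (0, 15), (1, 5), (1, 14), (4, 6), (4, 13), (7, 4), (7, 15), (9, 0), (12, 4), (12, 15), (17, 7), (17, 12), (18, 8), (18, 11)}; affine count = 15; |E(F_19)| = 16.

Discriminant check: Δ ∝ 4a³ + 27b² = 4·8³ + 27·16² = 4·512 + 27·256 ≡ 11 (mod 19). Nonzero ⇒ E is nonsingular.
For each x ∈ F_19, compute rhs = x³ + 8·x + 16 mod 19, then count y ∈ F_19 with y² ≡ rhs.
  x = 0: rhs = 16, matching y values: 4, 15 (2 points).
  x = 1: rhs = 6, matching y values: 5, 14 (2 points).
  x = 2: rhs = 2, matching y values: none (0 points).
  x = 3: rhs = 10, matching y values: none (0 points).
  x = 4: rhs = 17, matching y values: 6, 13 (2 points).
  x = 5: rhs = 10, matching y values: none (0 points).
  x = 6: rhs = 14, matching y values: none (0 points).
  x = 7: rhs = 16, matching y values: 4, 15 (2 points).
  x = 8: rhs = 3, matching y values: none (0 points).
  x = 9: rhs = 0, matching y values: 0 (1 points).
  x = 10: rhs = 13, matching y values: none (0 points).
  x = 11: rhs = 10, matching y values: none (0 points).
  x = 12: rhs = 16, matching y values: 4, 15 (2 points).
  x = 13: rhs = 18, matching y values: none (0 points).
  x = 14: rhs = 3, matching y values: none (0 points).
  x = 15: rhs = 15, matching y values: none (0 points).
  x = 16: rhs = 3, matching y values: none (0 points).
  x = 17: rhs = 11, matching y values: 7, 12 (2 points).
  x = 18: rhs = 7, matching y values: 8, 11 (2 points).
Total affine count: 15.
Full point count |E(F_19)| = 15 + 1 = 16.
Hasse bound: |16 − (19+1)| = |-4| = 4 ≤ 2√19 ≈ 8.7178 ✓.


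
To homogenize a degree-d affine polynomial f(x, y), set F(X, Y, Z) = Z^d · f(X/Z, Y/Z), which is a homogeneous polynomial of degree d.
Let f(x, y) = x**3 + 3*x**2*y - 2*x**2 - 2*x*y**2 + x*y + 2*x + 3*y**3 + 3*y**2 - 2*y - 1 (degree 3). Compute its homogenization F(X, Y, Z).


F(X, Y, Z) = X**3 + 3*X**2*Y - 2*X**2*Z - 2*X*Y**2 + X*Y*Z + 2*X*Z**2 + 3*Y**3 + 3*Y**2*Z - 2*Y*Z**2 - Z**3

deg(f) = 3.
Substitute x = X/Z, y = Y/Z into f, then multiply by Z^3.
  monomial 1·x^3·y^0 ↦ 1·X^3·Y^0·Z^0.
  monomial 3·x^2·y^1 ↦ 3·X^2·Y^1·Z^0.
  monomial -2·x^2·y^0 ↦ -2·X^2·Y^0·Z^1.
  monomial -2·x^1·y^2 ↦ -2·X^1·Y^2·Z^0.
  monomial 1·x^1·y^1 ↦ 1·X^1·Y^1·Z^1.
  monomial 2·x^1·y^0 ↦ 2·X^1·Y^0·Z^2.
  monomial 3·x^0·y^3 ↦ 3·X^0·Y^3·Z^0.
  monomial 3·x^0·y^2 ↦ 3·X^0·Y^2·Z^1.
  monomial -2·x^0·y^1 ↦ -2·X^0·Y^1·Z^2.
  monomial -1·x^0·y^0 ↦ -1·X^0·Y^0·Z^3.
Collecting: F(X, Y, Z) = X**3 + 3*X**2*Y - 2*X**2*Z - 2*X*Y**2 + X*Y*Z + 2*X*Z**2 + 3*Y**3 + 3*Y**2*Z - 2*Y*Z**2 - Z**3.


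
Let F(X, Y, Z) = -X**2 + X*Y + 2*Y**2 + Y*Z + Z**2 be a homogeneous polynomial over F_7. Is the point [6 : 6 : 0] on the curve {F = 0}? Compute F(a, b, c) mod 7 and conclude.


F(6,6,0) ≡ 2 (mod 7); P is NOT on the curve.

Evaluate F(6, 6, 0) term-by-term (mod 7).
  -X**2 ↦ -1·36·1·1 = -36
  X*Y ↦ 1·6·6·1 = 36
  2*Y**2 ↦ 2·1·36·1 = 72
  Y*Z ↦ 1·1·6·0 = 0
  Z**2 ↦ 1·1·1·0 = 0
Sum: F(6, 6, 0) = (-36) + (36) + (72) + (0) + (0) = 72.
Reducing mod 7: 72 ≡ 2 (mod 7).
Since F(a, b, c) ≡ 2 ≠ 0 (mod 7), P does NOT lie on the curve.


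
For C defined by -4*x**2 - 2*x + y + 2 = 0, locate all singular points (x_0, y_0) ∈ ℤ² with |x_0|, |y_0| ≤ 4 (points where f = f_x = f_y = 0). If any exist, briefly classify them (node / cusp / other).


No singular points in the scanned grid; C is smooth there.

Compute partial derivatives:
  f_x = -8*x - 2.
  f_y = 1.
f_y = 1 is a nonzero constant, so f_y never vanishes: no point (x, y) can satisfy f = f_x = f_y = 0. In particular no (x, y) ∈ {−4, ..., 4}² is singular; the curve is smooth.


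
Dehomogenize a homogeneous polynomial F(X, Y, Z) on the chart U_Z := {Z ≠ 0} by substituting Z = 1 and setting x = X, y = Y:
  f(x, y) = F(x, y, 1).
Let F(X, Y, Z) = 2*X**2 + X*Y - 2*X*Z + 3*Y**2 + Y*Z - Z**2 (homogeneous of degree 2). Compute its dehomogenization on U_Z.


f(x, y) = 2*x**2 + x*y - 2*x + 3*y**2 + y - 1

On U_Z we set Z = 1. Each monomial c·X^i·Y^j·Z^k in F becomes c·x^i·y^j·1^k = c·x^i·y^j.
Substituting Z = 1: F(X, Y, 1) = 2*x**2 + x*y - 2*x + 3*y**2 + y - 1.
Note: deg(f) ≤ deg(F) = 2; strict inequality happens when F is divisible by Z (lost terms).


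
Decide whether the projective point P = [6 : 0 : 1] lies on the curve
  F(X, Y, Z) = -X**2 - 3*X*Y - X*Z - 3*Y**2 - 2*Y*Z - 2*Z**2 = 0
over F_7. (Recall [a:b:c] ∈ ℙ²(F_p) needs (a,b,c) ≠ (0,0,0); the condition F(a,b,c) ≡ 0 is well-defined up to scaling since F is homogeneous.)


F(6,0,1) ≡ 5 (mod 7); P is NOT on the curve.

Evaluate F(6, 0, 1) term-by-term (mod 7).
  -X**2 ↦ -1·36·1·1 = -36
  -3*X*Y ↦ -3·6·0·1 = 0
  -X*Z ↦ -1·6·1·1 = -6
  -3*Y**2 ↦ -3·1·0·1 = 0
  -2*Y*Z ↦ -2·1·0·1 = 0
  -2*Z**2 ↦ -2·1·1·1 = -2
Sum: F(6, 0, 1) = (-36) + (0) + (-6) + (0) + (0) + (-2) = -44.
Reducing mod 7: -44 ≡ 5 (mod 7).
Since F(a, b, c) ≡ 5 ≠ 0 (mod 7), P does NOT lie on the curve.


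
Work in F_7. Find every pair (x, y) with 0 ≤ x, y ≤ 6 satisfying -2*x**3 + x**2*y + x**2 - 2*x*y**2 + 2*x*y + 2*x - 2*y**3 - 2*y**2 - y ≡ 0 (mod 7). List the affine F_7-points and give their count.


Affine F_7-points: {(0, 0), (3, 1), (5, 4), (5, 5), (5, 6), (6, 5)}; count = 6.

For each of the 49 pairs (x, y) ∈ F_7², evaluate f(x, y) mod 7. Record the zeros.
  x = 0: [0↦0, 1↦2, 2↦2, 3↦2, 4↦4, 5↦3, 6↦1]  zeros at y ∈ {0}
  x = 1: [0↦1, 1↦4, 2↦1, 3↦1, 4↦6, 5↦4, 6↦4]  zeros at y ∈ ∅
  x = 2: [0↦6, 1↦5, 2↦1, 3↦3, 4↦6, 5↦5, 6↦2]  zeros at y ∈ ∅
  x = 3: [0↦3, 1↦0, 2↦4, 3↦3, 4↦6, 5↦1, 6↦4]  zeros at y ∈ {1}
  x = 4: [0↦1, 1↦5, 2↦5, 3↦3, 4↦1, 5↦1, 6↦5]  zeros at y ∈ ∅
  x = 5: [0↦2, 1↦1, 2↦6, 3↦5, 4↦0, 5↦0, 6↦0]  zeros at y ∈ {4, 5, 6}
  x = 6: [0↦1, 1↦4, 2↦2, 3↦4, 4↦5, 5↦0, 6↦5]  zeros at y ∈ {5}
Collecting zeros: affine points = {(0, 0), (3, 1), (5, 4), (5, 5), (5, 6), (6, 5)}.
Total count |C(F_7)_aff| = 6.


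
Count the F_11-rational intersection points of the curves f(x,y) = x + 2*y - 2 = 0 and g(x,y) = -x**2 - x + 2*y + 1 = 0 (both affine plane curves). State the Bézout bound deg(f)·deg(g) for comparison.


Common zeros: {(1, 6), (8, 8)}; count = 2; Bézout bound = 2.

deg(f) = 1, deg(g) = 2, so Bézout bound = 2.
Scan x ∈ F_11. For each x, list the y ∈ F_11 with f(x, y) ≡ 0 and those with g(x, y) ≡ 0 (mod 11); the common zeros in that column are the intersection.
  x = 0: f ≡ 0 at y ∈ {1}; g ≡ 0 at y ∈ {5}; common: ∅.
  x = 1: f ≡ 0 at y ∈ {6}; g ≡ 0 at y ∈ {6}; common: {6}.
  x = 2: f ≡ 0 at y ∈ {0}; g ≡ 0 at y ∈ {8}; common: ∅.
  x = 3: f ≡ 0 at y ∈ {5}; g ≡ 0 at y ∈ {0}; common: ∅.
  x = 4: f ≡ 0 at y ∈ {10}; g ≡ 0 at y ∈ {4}; common: ∅.
  x = 5: f ≡ 0 at y ∈ {4}; g ≡ 0 at y ∈ {9}; common: ∅.
  x = 6: f ≡ 0 at y ∈ {9}; g ≡ 0 at y ∈ {4}; common: ∅.
  x = 7: f ≡ 0 at y ∈ {3}; g ≡ 0 at y ∈ {0}; common: ∅.
  x = 8: f ≡ 0 at y ∈ {8}; g ≡ 0 at y ∈ {8}; common: {8}.
  x = 9: f ≡ 0 at y ∈ {2}; g ≡ 0 at y ∈ {6}; common: ∅.
  x = 10: f ≡ 0 at y ∈ {7}; g ≡ 0 at y ∈ {5}; common: ∅.
Collecting: common zeros = {(1, 6), (8, 8)}, so the count is 2.
Comparison with the Bézout bound: 2 ≤ 2 = deg(f)·deg(g), as expected for curves with no common component (the bound is attained).


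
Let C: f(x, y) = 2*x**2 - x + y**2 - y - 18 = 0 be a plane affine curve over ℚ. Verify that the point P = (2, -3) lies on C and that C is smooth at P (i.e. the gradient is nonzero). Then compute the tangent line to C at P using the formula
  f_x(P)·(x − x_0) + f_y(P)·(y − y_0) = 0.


Tangent line at P: 7*x - 7*y - 35 = 0.

Step 1: f(2, -3) = 0, so P lies on C.
Step 2: partial derivatives
  f_x(x, y) = 4*x - 1, f_y(x, y) = 2*y - 1.
  f_x(P) = 7, f_y(P) = -7 (gradient nonzero, so P is smooth).
Step 3: tangent line at P: 7·(x − 2) + -7·(y − -3) = 0.
Expanding: 7*x - 7*y - 35 = 0.


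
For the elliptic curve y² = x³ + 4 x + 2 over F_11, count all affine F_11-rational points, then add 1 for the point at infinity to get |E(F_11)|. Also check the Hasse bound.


Affine points = {(4, 4), (4, 7), (5, 2), (5, 9), (6, 0)}; affine count = 5; |E(F_11)| = 6.

Discriminant check: Δ ∝ 4a³ + 27b² = 4·4³ + 27·2² = 4·64 + 27·4 ≡ 1 (mod 11). Nonzero ⇒ E is nonsingular.
For each x ∈ F_11, compute rhs = x³ + 4·x + 2 mod 11, then count y ∈ F_11 with y² ≡ rhs.
  x = 0: rhs = 2, matching y values: none (0 points).
  x = 1: rhs = 7, matching y values: none (0 points).
  x = 2: rhs = 7, matching y values: none (0 points).
  x = 3: rhs = 8, matching y values: none (0 points).
  x = 4: rhs = 5, matching y values: 4, 7 (2 points).
  x = 5: rhs = 4, matching y values: 2, 9 (2 points).
  x = 6: rhs = 0, matching y values: 0 (1 points).
  x = 7: rhs = 10, matching y values: none (0 points).
  x = 8: rhs = 7, matching y values: none (0 points).
  x = 9: rhs = 8, matching y values: none (0 points).
  x = 10: rhs = 8, matching y values: none (0 points).
Total affine count: 5.
Full point count |E(F_11)| = 5 + 1 = 6.
Hasse bound: |6 − (11+1)| = |-6| = 6 ≤ 2√11 ≈ 6.6332 ✓.


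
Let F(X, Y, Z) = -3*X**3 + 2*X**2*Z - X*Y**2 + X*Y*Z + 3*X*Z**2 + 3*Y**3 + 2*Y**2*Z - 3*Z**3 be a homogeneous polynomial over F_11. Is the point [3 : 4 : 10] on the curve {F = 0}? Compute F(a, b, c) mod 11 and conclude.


F(3,4,10) ≡ 2 (mod 11); P is NOT on the curve.

Evaluate F(3, 4, 10) term-by-term (mod 11).
  -3*X**3 ↦ -3·27·1·1 = -81
  2*X**2*Z ↦ 2·9·1·10 = 180
  -X*Y**2 ↦ -1·3·16·1 = -48
  X*Y*Z ↦ 1·3·4·10 = 120
  3*X*Z**2 ↦ 3·3·1·100 = 900
  3*Y**3 ↦ 3·1·64·1 = 192
  2*Y**2*Z ↦ 2·1·16·10 = 320
  -3*Z**3 ↦ -3·1·1·1000 = -3000
Sum: F(3, 4, 10) = (-81) + (180) + (-48) + (120) + (900) + (192) + (320) + (-3000) = -1417.
Reducing mod 11: -1417 ≡ 2 (mod 11).
Since F(a, b, c) ≡ 2 ≠ 0 (mod 11), P does NOT lie on the curve.


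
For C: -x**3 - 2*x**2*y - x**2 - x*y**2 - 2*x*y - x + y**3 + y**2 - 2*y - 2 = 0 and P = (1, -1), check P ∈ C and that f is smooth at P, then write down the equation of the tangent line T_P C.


Tangent line at P: -x - 3*y - 2 = 0.

Step 1: f(1, -1) = 0, so P lies on C.
Step 2: partial derivatives
  f_x(x, y) = -3*x**2 - 4*x*y - 2*x - y**2 - 2*y - 1, f_y(x, y) = -2*x**2 - 2*x*y - 2*x + 3*y**2 + 2*y - 2.
  f_x(P) = -1, f_y(P) = -3 (gradient nonzero, so P is smooth).
Step 3: tangent line at P: -1·(x − 1) + -3·(y − -1) = 0.
Expanding: -x - 3*y - 2 = 0.


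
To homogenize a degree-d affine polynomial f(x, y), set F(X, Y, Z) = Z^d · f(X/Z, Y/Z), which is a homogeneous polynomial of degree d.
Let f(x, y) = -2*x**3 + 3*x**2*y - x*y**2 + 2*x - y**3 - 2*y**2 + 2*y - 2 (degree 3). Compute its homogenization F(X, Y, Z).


F(X, Y, Z) = -2*X**3 + 3*X**2*Y - X*Y**2 + 2*X*Z**2 - Y**3 - 2*Y**2*Z + 2*Y*Z**2 - 2*Z**3

deg(f) = 3.
Substitute x = X/Z, y = Y/Z into f, then multiply by Z^3.
  monomial -2·x^3·y^0 ↦ -2·X^3·Y^0·Z^0.
  monomial 3·x^2·y^1 ↦ 3·X^2·Y^1·Z^0.
  monomial -1·x^1·y^2 ↦ -1·X^1·Y^2·Z^0.
  monomial 2·x^1·y^0 ↦ 2·X^1·Y^0·Z^2.
  monomial -1·x^0·y^3 ↦ -1·X^0·Y^3·Z^0.
  monomial -2·x^0·y^2 ↦ -2·X^0·Y^2·Z^1.
  monomial 2·x^0·y^1 ↦ 2·X^0·Y^1·Z^2.
  monomial -2·x^0·y^0 ↦ -2·X^0·Y^0·Z^3.
Collecting: F(X, Y, Z) = -2*X**3 + 3*X**2*Y - X*Y**2 + 2*X*Z**2 - Y**3 - 2*Y**2*Z + 2*Y*Z**2 - 2*Z**3.


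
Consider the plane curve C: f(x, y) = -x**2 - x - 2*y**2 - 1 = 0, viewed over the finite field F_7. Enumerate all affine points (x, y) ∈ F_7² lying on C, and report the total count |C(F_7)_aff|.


Affine F_7-points: {(1, 3), (1, 4), (2, 0), (3, 2), (3, 5), (4, 0), (5, 3), (5, 4)}; count = 8.

For each of the 49 pairs (x, y) ∈ F_7², evaluate f(x, y) mod 7. Record the zeros.
  x = 0: [0↦6, 1↦4, 2↦5, 3↦2, 4↦2, 5↦5, 6↦4]  zeros at y ∈ ∅
  x = 1: [0↦4, 1↦2, 2↦3, 3↦0, 4↦0, 5↦3, 6↦2]  zeros at y ∈ {3, 4}
  x = 2: [0↦0, 1↦5, 2↦6, 3↦3, 4↦3, 5↦6, 6↦5]  zeros at y ∈ {0}
  x = 3: [0↦1, 1↦6, 2↦0, 3↦4, 4↦4, 5↦0, 6↦6]  zeros at y ∈ {2, 5}
  x = 4: [0↦0, 1↦5, 2↦6, 3↦3, 4↦3, 5↦6, 6↦5]  zeros at y ∈ {0}
  x = 5: [0↦4, 1↦2, 2↦3, 3↦0, 4↦0, 5↦3, 6↦2]  zeros at y ∈ {3, 4}
  x = 6: [0↦6, 1↦4, 2↦5, 3↦2, 4↦2, 5↦5, 6↦4]  zeros at y ∈ ∅
Collecting zeros: affine points = {(1, 3), (1, 4), (2, 0), (3, 2), (3, 5), (4, 0), (5, 3), (5, 4)}.
Total count |C(F_7)_aff| = 8.


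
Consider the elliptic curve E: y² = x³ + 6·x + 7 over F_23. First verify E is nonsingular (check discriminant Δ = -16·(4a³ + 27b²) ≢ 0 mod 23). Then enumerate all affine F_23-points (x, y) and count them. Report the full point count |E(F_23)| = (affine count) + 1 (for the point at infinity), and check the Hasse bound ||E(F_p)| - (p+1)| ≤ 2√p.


Affine points = {(2, 2), (2, 21), (3, 11), (3, 12), (4, 7), (4, 16), (5, 1), (5, 22), (6, 11), (6, 12), (7, 1), (7, 22), (9, 10), (9, 13), (10, 3), (10, 20), (11, 1), (11, 22), (12, 6), (12, 17), (14, 11), (14, 12), (16, 6), (16, 17), (17, 10), (17, 13), (18, 6), (18, 17), (20, 10), (20, 13), (22, 0)}; affine count = 31; |E(F_23)| = 32.

Discriminant check: Δ ∝ 4a³ + 27b² = 4·6³ + 27·7² = 4·216 + 27·49 ≡ 2 (mod 23). Nonzero ⇒ E is nonsingular.
For each x ∈ F_23, compute rhs = x³ + 6·x + 7 mod 23, then count y ∈ F_23 with y² ≡ rhs.
  x = 0: rhs = 7, matching y values: none (0 points).
  x = 1: rhs = 14, matching y values: none (0 points).
  x = 2: rhs = 4, matching y values: 2, 21 (2 points).
  x = 3: rhs = 6, matching y values: 11, 12 (2 points).
  x = 4: rhs = 3, matching y values: 7, 16 (2 points).
  x = 5: rhs = 1, matching y values: 1, 22 (2 points).
  x = 6: rhs = 6, matching y values: 11, 12 (2 points).
  x = 7: rhs = 1, matching y values: 1, 22 (2 points).
  x = 8: rhs = 15, matching y values: none (0 points).
  x = 9: rhs = 8, matching y values: 10, 13 (2 points).
  x = 10: rhs = 9, matching y values: 3, 20 (2 points).
  x = 11: rhs = 1, matching y values: 1, 22 (2 points).
  x = 12: rhs = 13, matching y values: 6, 17 (2 points).
  x = 13: rhs = 5, matching y values: none (0 points).
  x = 14: rhs = 6, matching y values: 11, 12 (2 points).
  x = 15: rhs = 22, matching y values: none (0 points).
  x = 16: rhs = 13, matching y values: 6, 17 (2 points).
  x = 17: rhs = 8, matching y values: 10, 13 (2 points).
  x = 18: rhs = 13, matching y values: 6, 17 (2 points).
  x = 19: rhs = 11, matching y values: none (0 points).
  x = 20: rhs = 8, matching y values: 10, 13 (2 points).
  x = 21: rhs = 10, matching y values: none (0 points).
  x = 22: rhs = 0, matching y values: 0 (1 points).
Total affine count: 31.
Full point count |E(F_23)| = 31 + 1 = 32.
Hasse bound: |32 − (23+1)| = |8| = 8 ≤ 2√23 ≈ 9.5917 ✓.


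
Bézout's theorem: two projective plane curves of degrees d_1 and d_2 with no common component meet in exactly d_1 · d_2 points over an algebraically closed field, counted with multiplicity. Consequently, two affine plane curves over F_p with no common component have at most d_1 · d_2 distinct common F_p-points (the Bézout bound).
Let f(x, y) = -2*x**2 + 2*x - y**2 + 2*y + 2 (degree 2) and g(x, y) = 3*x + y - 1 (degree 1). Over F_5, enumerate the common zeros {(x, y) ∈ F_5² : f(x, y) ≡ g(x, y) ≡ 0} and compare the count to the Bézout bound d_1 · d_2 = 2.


Common zeros: {(3, 2), (4, 4)}; count = 2; Bézout bound = 2.

deg(f) = 2, deg(g) = 1, so Bézout bound = 2.
Scan x ∈ F_5. For each x, list the y ∈ F_5 with f(x, y) ≡ 0 and those with g(x, y) ≡ 0 (mod 5); the common zeros in that column are the intersection.
  x = 0: f ≡ 0 at y ∈ ∅; g ≡ 0 at y ∈ {1}; common: ∅.
  x = 1: f ≡ 0 at y ∈ ∅; g ≡ 0 at y ∈ {3}; common: ∅.
  x = 2: f ≡ 0 at y ∈ {3, 4}; g ≡ 0 at y ∈ {0}; common: ∅.
  x = 3: f ≡ 0 at y ∈ {0, 2}; g ≡ 0 at y ∈ {2}; common: {2}.
  x = 4: f ≡ 0 at y ∈ {3, 4}; g ≡ 0 at y ∈ {4}; common: {4}.
Collecting: common zeros = {(3, 2), (4, 4)}, so the count is 2.
Comparison with the Bézout bound: 2 ≤ 2 = deg(f)·deg(g), as expected for curves with no common component (the bound is attained).


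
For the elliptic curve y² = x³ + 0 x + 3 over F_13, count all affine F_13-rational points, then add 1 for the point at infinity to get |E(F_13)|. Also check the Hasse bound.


Affine points = {(0, 4), (0, 9), (1, 2), (1, 11), (3, 2), (3, 11), (9, 2), (9, 11)}; affine count = 8; |E(F_13)| = 9.

Discriminant check: Δ ∝ 4a³ + 27b² = 4·0³ + 27·3² = 4·0 + 27·9 ≡ 9 (mod 13). Nonzero ⇒ E is nonsingular.
For each x ∈ F_13, compute rhs = x³ + 0·x + 3 mod 13, then count y ∈ F_13 with y² ≡ rhs.
  x = 0: rhs = 3, matching y values: 4, 9 (2 points).
  x = 1: rhs = 4, matching y values: 2, 11 (2 points).
  x = 2: rhs = 11, matching y values: none (0 points).
  x = 3: rhs = 4, matching y values: 2, 11 (2 points).
  x = 4: rhs = 2, matching y values: none (0 points).
  x = 5: rhs = 11, matching y values: none (0 points).
  x = 6: rhs = 11, matching y values: none (0 points).
  x = 7: rhs = 8, matching y values: none (0 points).
  x = 8: rhs = 8, matching y values: none (0 points).
  x = 9: rhs = 4, matching y values: 2, 11 (2 points).
  x = 10: rhs = 2, matching y values: none (0 points).
  x = 11: rhs = 8, matching y values: none (0 points).
  x = 12: rhs = 2, matching y values: none (0 points).
Total affine count: 8.
Full point count |E(F_13)| = 8 + 1 = 9.
Hasse bound: |9 − (13+1)| = |-5| = 5 ≤ 2√13 ≈ 7.2111 ✓.


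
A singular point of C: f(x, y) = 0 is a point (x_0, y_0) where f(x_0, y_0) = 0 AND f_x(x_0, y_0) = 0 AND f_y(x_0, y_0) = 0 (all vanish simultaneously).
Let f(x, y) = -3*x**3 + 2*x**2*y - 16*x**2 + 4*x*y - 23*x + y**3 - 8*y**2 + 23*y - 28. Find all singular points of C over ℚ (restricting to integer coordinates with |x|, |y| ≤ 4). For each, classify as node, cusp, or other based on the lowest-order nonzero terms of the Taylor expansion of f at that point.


Singular points: {(-1, 3)}; classification: node.

Compute partial derivatives:
  f_x = -9*x**2 + 4*x*y - 32*x + 4*y - 23.
  f_y = 2*x**2 + 4*x + 3*y**2 - 16*y + 23.
Scan x_0 ∈ {−4, ..., 4}. For each x_0, f_y(x_0, y) is a polynomial in y; find its integer roots y ∈ {−4, ..., 4}, then test f_x and f at those candidates.
  x = -4: f_y(-4, y) = 3*y**2 - 16*y + 39; no integer root y with |y| ≤ 4.
  x = -3: f_y(-3, y) = 3*y**2 - 16*y + 29; no integer root y with |y| ≤ 4.
  x = -2: f_y(-2, y) = 3*y**2 - 16*y + 23; no integer root y with |y| ≤ 4.
  x = -1: f_y(-1, y) = 3*y**2 - 16*y + 21; vanishes at y ∈ {3}. (-1, 3): f_x = 0, f = 0 — SINGULAR.
  x = 0: f_y(0, y) = 3*y**2 - 16*y + 23; no integer root y with |y| ≤ 4.
  x = 1: f_y(1, y) = 3*y**2 - 16*y + 29; no integer root y with |y| ≤ 4.
  x = 2: f_y(2, y) = 3*y**2 - 16*y + 39; no integer root y with |y| ≤ 4.
  x = 3: f_y(3, y) = 3*y**2 - 16*y + 53; no integer root y with |y| ≤ 4.
  x = 4: f_y(4, y) = 3*y**2 - 16*y + 71; no integer root y with |y| ≤ 4.
Only singular point on the grid: (-1, 3).
Classify: substitute x = -1 + u, y = 3 + v and expand: f = -3*u**3 + 2*u**2*v - u**2 + v**3 + v**2.
No constant or linear terms (consistent with a singular point). Quadratic part: -u**2 + v**2. Cubic part: -3*u**3 + 2*u**2*v + v**3.
The quadratic part v**2 - u**2 = (v − u)(v + u) splits into two distinct linear factors, so there are two distinct tangent lines y − 3 = ±(x − -1) — this is a node (ordinary double point).
Classification: node.


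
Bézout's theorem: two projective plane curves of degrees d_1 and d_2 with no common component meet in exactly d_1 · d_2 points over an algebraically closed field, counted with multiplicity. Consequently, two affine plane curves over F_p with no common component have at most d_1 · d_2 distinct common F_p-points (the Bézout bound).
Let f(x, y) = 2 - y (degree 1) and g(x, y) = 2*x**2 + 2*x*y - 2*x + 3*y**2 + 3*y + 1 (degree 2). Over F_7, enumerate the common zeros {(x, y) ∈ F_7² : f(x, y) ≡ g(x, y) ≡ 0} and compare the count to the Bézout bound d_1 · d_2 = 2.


Common zeros: ∅; count = 0; Bézout bound = 2.

deg(f) = 1, deg(g) = 2, so Bézout bound = 2.
Scan x ∈ F_7. For each x, list the y ∈ F_7 with f(x, y) ≡ 0 and those with g(x, y) ≡ 0 (mod 7); the common zeros in that column are the intersection.
  x = 0: f ≡ 0 at y ∈ {2}; g ≡ 0 at y ∈ {1, 5}; common: ∅.
  x = 1: f ≡ 0 at y ∈ {2}; g ≡ 0 at y ∈ ∅; common: ∅.
  x = 2: f ≡ 0 at y ∈ {2}; g ≡ 0 at y ∈ ∅; common: ∅.
  x = 3: f ≡ 0 at y ∈ {2}; g ≡ 0 at y ∈ {5, 6}; common: ∅.
  x = 4: f ≡ 0 at y ∈ {2}; g ≡ 0 at y ∈ ∅; common: ∅.
  x = 5: f ≡ 0 at y ∈ {2}; g ≡ 0 at y ∈ ∅; common: ∅.
  x = 6: f ≡ 0 at y ∈ {2}; g ≡ 0 at y ∈ {3, 6}; common: ∅.
Collecting: common zeros = ∅, so the count is 0.
Comparison with the Bézout bound: 0 ≤ 2 = deg(f)·deg(g), as expected for curves with no common component (the affine F_7-count falls short of the bound because intersections may lie at infinity, over extension fields, or carry multiplicity).


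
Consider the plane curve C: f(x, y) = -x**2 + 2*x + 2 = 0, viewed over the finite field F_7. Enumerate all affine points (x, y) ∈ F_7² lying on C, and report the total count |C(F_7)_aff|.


Affine F_7-points: ∅; count = 0.

For each of the 49 pairs (x, y) ∈ F_7², evaluate f(x, y) mod 7. Record the zeros.
  x = 0: [0↦2, 1↦2, 2↦2, 3↦2, 4↦2, 5↦2, 6↦2]  zeros at y ∈ ∅
  x = 1: [0↦3, 1↦3, 2↦3, 3↦3, 4↦3, 5↦3, 6↦3]  zeros at y ∈ ∅
  x = 2: [0↦2, 1↦2, 2↦2, 3↦2, 4↦2, 5↦2, 6↦2]  zeros at y ∈ ∅
  x = 3: [0↦6, 1↦6, 2↦6, 3↦6, 4↦6, 5↦6, 6↦6]  zeros at y ∈ ∅
  x = 4: [0↦1, 1↦1, 2↦1, 3↦1, 4↦1, 5↦1, 6↦1]  zeros at y ∈ ∅
  x = 5: [0↦1, 1↦1, 2↦1, 3↦1, 4↦1, 5↦1, 6↦1]  zeros at y ∈ ∅
  x = 6: [0↦6, 1↦6, 2↦6, 3↦6, 4↦6, 5↦6, 6↦6]  zeros at y ∈ ∅
Collecting zeros: affine points = ∅.
Total count |C(F_7)_aff| = 0.


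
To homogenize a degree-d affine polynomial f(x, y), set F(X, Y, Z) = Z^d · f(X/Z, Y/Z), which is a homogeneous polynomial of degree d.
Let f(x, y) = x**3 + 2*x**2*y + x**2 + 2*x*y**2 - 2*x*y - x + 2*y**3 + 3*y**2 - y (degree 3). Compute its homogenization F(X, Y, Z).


F(X, Y, Z) = X**3 + 2*X**2*Y + X**2*Z + 2*X*Y**2 - 2*X*Y*Z - X*Z**2 + 2*Y**3 + 3*Y**2*Z - Y*Z**2

deg(f) = 3.
Substitute x = X/Z, y = Y/Z into f, then multiply by Z^3.
  monomial 1·x^3·y^0 ↦ 1·X^3·Y^0·Z^0.
  monomial 2·x^2·y^1 ↦ 2·X^2·Y^1·Z^0.
  monomial 1·x^2·y^0 ↦ 1·X^2·Y^0·Z^1.
  monomial 2·x^1·y^2 ↦ 2·X^1·Y^2·Z^0.
  monomial -2·x^1·y^1 ↦ -2·X^1·Y^1·Z^1.
  monomial -1·x^1·y^0 ↦ -1·X^1·Y^0·Z^2.
  monomial 2·x^0·y^3 ↦ 2·X^0·Y^3·Z^0.
  monomial 3·x^0·y^2 ↦ 3·X^0·Y^2·Z^1.
  monomial -1·x^0·y^1 ↦ -1·X^0·Y^1·Z^2.
Collecting: F(X, Y, Z) = X**3 + 2*X**2*Y + X**2*Z + 2*X*Y**2 - 2*X*Y*Z - X*Z**2 + 2*Y**3 + 3*Y**2*Z - Y*Z**2.


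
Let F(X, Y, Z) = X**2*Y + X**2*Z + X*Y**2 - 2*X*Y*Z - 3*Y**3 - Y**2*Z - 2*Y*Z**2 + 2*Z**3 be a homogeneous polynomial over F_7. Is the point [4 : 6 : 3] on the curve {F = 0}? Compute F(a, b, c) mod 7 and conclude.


F(4,6,3) ≡ 6 (mod 7); P is NOT on the curve.

Evaluate F(4, 6, 3) term-by-term (mod 7).
  X**2*Y ↦ 1·16·6·1 = 96
  X**2*Z ↦ 1·16·1·3 = 48
  X*Y**2 ↦ 1·4·36·1 = 144
  -2*X*Y*Z ↦ -2·4·6·3 = -144
  -3*Y**3 ↦ -3·1·216·1 = -648
  -Y**2*Z ↦ -1·1·36·3 = -108
  -2*Y*Z**2 ↦ -2·1·6·9 = -108
  2*Z**3 ↦ 2·1·1·27 = 54
Sum: F(4, 6, 3) = (96) + (48) + (144) + (-144) + (-648) + (-108) + (-108) + (54) = -666.
Reducing mod 7: -666 ≡ 6 (mod 7).
Since F(a, b, c) ≡ 6 ≠ 0 (mod 7), P does NOT lie on the curve.


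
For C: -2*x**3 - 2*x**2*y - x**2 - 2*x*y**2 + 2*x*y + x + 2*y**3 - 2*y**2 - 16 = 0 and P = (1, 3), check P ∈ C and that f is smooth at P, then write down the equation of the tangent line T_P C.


Tangent line at P: -31*x + 30*y - 59 = 0.

Step 1: f(1, 3) = 0, so P lies on C.
Step 2: partial derivatives
  f_x(x, y) = -6*x**2 - 4*x*y - 2*x - 2*y**2 + 2*y + 1, f_y(x, y) = -2*x**2 - 4*x*y + 2*x + 6*y**2 - 4*y.
  f_x(P) = -31, f_y(P) = 30 (gradient nonzero, so P is smooth).
Step 3: tangent line at P: -31·(x − 1) + 30·(y − 3) = 0.
Expanding: -31*x + 30*y - 59 = 0.


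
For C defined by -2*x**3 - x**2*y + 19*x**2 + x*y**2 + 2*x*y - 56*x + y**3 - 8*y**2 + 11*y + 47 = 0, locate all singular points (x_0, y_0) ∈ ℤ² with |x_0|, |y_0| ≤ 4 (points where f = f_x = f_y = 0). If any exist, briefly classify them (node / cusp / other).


Singular points: {(3, 2)}; classification: node.

Compute partial derivatives:
  f_x = -6*x**2 - 2*x*y + 38*x + y**2 + 2*y - 56.
  f_y = -x**2 + 2*x*y + 2*x + 3*y**2 - 16*y + 11.
Scan x_0 ∈ {−4, ..., 4}. For each x_0, f_y(x_0, y) is a polynomial in y; find its integer roots y ∈ {−4, ..., 4}, then test f_x and f at those candidates.
  x = -4: f_y(-4, y) = 3*y**2 - 24*y - 13; no integer root y with |y| ≤ 4.
  x = -3: f_y(-3, y) = 3*y**2 - 22*y - 4; no integer root y with |y| ≤ 4.
  x = -2: f_y(-2, y) = 3*y**2 - 20*y + 3; no integer root y with |y| ≤ 4.
  x = -1: f_y(-1, y) = 3*y**2 - 18*y + 8; no integer root y with |y| ≤ 4.
  x = 0: f_y(0, y) = 3*y**2 - 16*y + 11; no integer root y with |y| ≤ 4.
  x = 1: f_y(1, y) = 3*y**2 - 14*y + 12; no integer root y with |y| ≤ 4.
  x = 2: f_y(2, y) = 3*y**2 - 12*y + 11; no integer root y with |y| ≤ 4.
  x = 3: f_y(3, y) = 3*y**2 - 10*y + 8; vanishes at y ∈ {2}. (3, 2): f_x = 0, f = 0 — SINGULAR.
  x = 4: f_y(4, y) = 3*y**2 - 8*y + 3; no integer root y with |y| ≤ 4.
Only singular point on the grid: (3, 2).
Classify: substitute x = 3 + u, y = 2 + v and expand: f = -2*u**3 - u**2*v - u**2 + u*v**2 + v**3 + v**2.
No constant or linear terms (consistent with a singular point). Quadratic part: -u**2 + v**2. Cubic part: -2*u**3 - u**2*v + u*v**2 + v**3.
The quadratic part v**2 - u**2 = (v − u)(v + u) splits into two distinct linear factors, so there are two distinct tangent lines y − 2 = ±(x − 3) — this is a node (ordinary double point).
Classification: node.


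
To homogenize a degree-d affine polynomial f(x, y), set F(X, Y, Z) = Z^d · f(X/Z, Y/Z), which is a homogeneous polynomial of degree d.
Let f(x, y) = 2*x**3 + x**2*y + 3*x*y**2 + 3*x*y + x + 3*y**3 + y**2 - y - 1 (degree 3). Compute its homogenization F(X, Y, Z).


F(X, Y, Z) = 2*X**3 + X**2*Y + 3*X*Y**2 + 3*X*Y*Z + X*Z**2 + 3*Y**3 + Y**2*Z - Y*Z**2 - Z**3

deg(f) = 3.
Substitute x = X/Z, y = Y/Z into f, then multiply by Z^3.
  monomial 2·x^3·y^0 ↦ 2·X^3·Y^0·Z^0.
  monomial 1·x^2·y^1 ↦ 1·X^2·Y^1·Z^0.
  monomial 3·x^1·y^2 ↦ 3·X^1·Y^2·Z^0.
  monomial 3·x^1·y^1 ↦ 3·X^1·Y^1·Z^1.
  monomial 1·x^1·y^0 ↦ 1·X^1·Y^0·Z^2.
  monomial 3·x^0·y^3 ↦ 3·X^0·Y^3·Z^0.
  monomial 1·x^0·y^2 ↦ 1·X^0·Y^2·Z^1.
  monomial -1·x^0·y^1 ↦ -1·X^0·Y^1·Z^2.
  monomial -1·x^0·y^0 ↦ -1·X^0·Y^0·Z^3.
Collecting: F(X, Y, Z) = 2*X**3 + X**2*Y + 3*X*Y**2 + 3*X*Y*Z + X*Z**2 + 3*Y**3 + Y**2*Z - Y*Z**2 - Z**3.


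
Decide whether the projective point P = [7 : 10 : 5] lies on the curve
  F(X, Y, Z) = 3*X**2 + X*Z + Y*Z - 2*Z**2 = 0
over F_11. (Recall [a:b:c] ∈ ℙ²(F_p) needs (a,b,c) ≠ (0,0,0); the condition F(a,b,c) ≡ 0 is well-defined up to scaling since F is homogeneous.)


F(7,10,5) ≡ 6 (mod 11); P is NOT on the curve.

Evaluate F(7, 10, 5) term-by-term (mod 11).
  3*X**2 ↦ 3·49·1·1 = 147
  X*Z ↦ 1·7·1·5 = 35
  Y*Z ↦ 1·1·10·5 = 50
  -2*Z**2 ↦ -2·1·1·25 = -50
Sum: F(7, 10, 5) = (147) + (35) + (50) + (-50) = 182.
Reducing mod 11: 182 ≡ 6 (mod 11).
Since F(a, b, c) ≡ 6 ≠ 0 (mod 11), P does NOT lie on the curve.


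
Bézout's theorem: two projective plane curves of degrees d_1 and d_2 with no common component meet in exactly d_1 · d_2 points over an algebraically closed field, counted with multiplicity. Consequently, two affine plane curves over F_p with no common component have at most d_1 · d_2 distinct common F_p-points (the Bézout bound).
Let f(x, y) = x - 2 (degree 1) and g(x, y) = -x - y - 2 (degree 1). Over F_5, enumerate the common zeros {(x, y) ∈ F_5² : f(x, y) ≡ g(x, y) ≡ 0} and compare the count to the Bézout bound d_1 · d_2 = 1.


Common zeros: {(2, 1)}; count = 1; Bézout bound = 1.

deg(f) = 1, deg(g) = 1, so Bézout bound = 1.
Scan x ∈ F_5. For each x, list the y ∈ F_5 with f(x, y) ≡ 0 and those with g(x, y) ≡ 0 (mod 5); the common zeros in that column are the intersection.
  x = 0: f ≡ 0 at y ∈ ∅; g ≡ 0 at y ∈ {3}; common: ∅.
  x = 1: f ≡ 0 at y ∈ ∅; g ≡ 0 at y ∈ {2}; common: ∅.
  x = 2: f ≡ 0 at y ∈ {0, 1, 2, 3, 4}; g ≡ 0 at y ∈ {1}; common: {1}.
  x = 3: f ≡ 0 at y ∈ ∅; g ≡ 0 at y ∈ {0}; common: ∅.
  x = 4: f ≡ 0 at y ∈ ∅; g ≡ 0 at y ∈ {4}; common: ∅.
Collecting: common zeros = {(2, 1)}, so the count is 1.
Comparison with the Bézout bound: 1 ≤ 1 = deg(f)·deg(g), as expected for curves with no common component (the bound is attained).


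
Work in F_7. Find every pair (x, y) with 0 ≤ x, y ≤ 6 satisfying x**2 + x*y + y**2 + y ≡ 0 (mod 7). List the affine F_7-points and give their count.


Affine F_7-points: {(0, 0), (0, 6), (1, 6), (2, 2), (3, 1), (3, 2)}; count = 6.

For each of the 49 pairs (x, y) ∈ F_7², evaluate f(x, y) mod 7. Record the zeros.
  x = 0: [0↦0, 1↦2, 2↦6, 3↦5, 4↦6, 5↦2, 6↦0]  zeros at y ∈ {0, 6}
  x = 1: [0↦1, 1↦4, 2↦2, 3↦2, 4↦4, 5↦1, 6↦0]  zeros at y ∈ {6}
  x = 2: [0↦4, 1↦1, 2↦0, 3↦1, 4↦4, 5↦2, 6↦2]  zeros at y ∈ {2}
  x = 3: [0↦2, 1↦0, 2↦0, 3↦2, 4↦6, 5↦5, 6↦6]  zeros at y ∈ {1, 2}
  x = 4: [0↦2, 1↦1, 2↦2, 3↦5, 4↦3, 5↦3, 6↦5]  zeros at y ∈ ∅
  x = 5: [0↦4, 1↦4, 2↦6, 3↦3, 4↦2, 5↦3, 6↦6]  zeros at y ∈ ∅
  x = 6: [0↦1, 1↦2, 2↦5, 3↦3, 4↦3, 5↦5, 6↦2]  zeros at y ∈ ∅
Collecting zeros: affine points = {(0, 0), (0, 6), (1, 6), (2, 2), (3, 1), (3, 2)}.
Total count |C(F_7)_aff| = 6.


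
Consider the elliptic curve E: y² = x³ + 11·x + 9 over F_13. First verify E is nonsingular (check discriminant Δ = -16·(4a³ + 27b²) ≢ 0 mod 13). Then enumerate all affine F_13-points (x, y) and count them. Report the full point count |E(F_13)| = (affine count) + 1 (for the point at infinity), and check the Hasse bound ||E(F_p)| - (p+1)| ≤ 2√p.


Affine points = {(0, 3), (0, 10), (2, 0), (3, 2), (3, 11), (4, 0), (7, 0), (10, 1), (10, 12), (12, 6), (12, 7)}; affine count = 11; |E(F_13)| = 12.

Discriminant check: Δ ∝ 4a³ + 27b² = 4·11³ + 27·9² = 4·1331 + 27·81 ≡ 10 (mod 13). Nonzero ⇒ E is nonsingular.
For each x ∈ F_13, compute rhs = x³ + 11·x + 9 mod 13, then count y ∈ F_13 with y² ≡ rhs.
  x = 0: rhs = 9, matching y values: 3, 10 (2 points).
  x = 1: rhs = 8, matching y values: none (0 points).
  x = 2: rhs = 0, matching y values: 0 (1 points).
  x = 3: rhs = 4, matching y values: 2, 11 (2 points).
  x = 4: rhs = 0, matching y values: 0 (1 points).
  x = 5: rhs = 7, matching y values: none (0 points).
  x = 6: rhs = 5, matching y values: none (0 points).
  x = 7: rhs = 0, matching y values: 0 (1 points).
  x = 8: rhs = 11, matching y values: none (0 points).
  x = 9: rhs = 5, matching y values: none (0 points).
  x = 10: rhs = 1, matching y values: 1, 12 (2 points).
  x = 11: rhs = 5, matching y values: none (0 points).
  x = 12: rhs = 10, matching y values: 6, 7 (2 points).
Total affine count: 11.
Full point count |E(F_13)| = 11 + 1 = 12.
Hasse bound: |12 − (13+1)| = |-2| = 2 ≤ 2√13 ≈ 7.2111 ✓.
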